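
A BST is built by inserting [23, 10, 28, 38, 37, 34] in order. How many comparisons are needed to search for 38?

Search path for 38: 23 -> 28 -> 38
Found: True
Comparisons: 3


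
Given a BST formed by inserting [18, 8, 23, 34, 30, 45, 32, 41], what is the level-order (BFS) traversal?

Tree insertion order: [18, 8, 23, 34, 30, 45, 32, 41]
Tree (level-order array): [18, 8, 23, None, None, None, 34, 30, 45, None, 32, 41]
BFS from the root, enqueuing left then right child of each popped node:
  queue [18] -> pop 18, enqueue [8, 23], visited so far: [18]
  queue [8, 23] -> pop 8, enqueue [none], visited so far: [18, 8]
  queue [23] -> pop 23, enqueue [34], visited so far: [18, 8, 23]
  queue [34] -> pop 34, enqueue [30, 45], visited so far: [18, 8, 23, 34]
  queue [30, 45] -> pop 30, enqueue [32], visited so far: [18, 8, 23, 34, 30]
  queue [45, 32] -> pop 45, enqueue [41], visited so far: [18, 8, 23, 34, 30, 45]
  queue [32, 41] -> pop 32, enqueue [none], visited so far: [18, 8, 23, 34, 30, 45, 32]
  queue [41] -> pop 41, enqueue [none], visited so far: [18, 8, 23, 34, 30, 45, 32, 41]
Result: [18, 8, 23, 34, 30, 45, 32, 41]


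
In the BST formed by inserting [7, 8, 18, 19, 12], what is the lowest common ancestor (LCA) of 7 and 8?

Tree insertion order: [7, 8, 18, 19, 12]
Tree (level-order array): [7, None, 8, None, 18, 12, 19]
In a BST, the LCA of p=7, q=8 is the first node v on the
root-to-leaf path with p <= v <= q (go left if both < v, right if both > v).
Walk from root:
  at 7: 7 <= 7 <= 8, this is the LCA
LCA = 7


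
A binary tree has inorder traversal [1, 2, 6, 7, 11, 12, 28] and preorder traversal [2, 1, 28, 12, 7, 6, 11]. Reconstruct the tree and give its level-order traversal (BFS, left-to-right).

Inorder:  [1, 2, 6, 7, 11, 12, 28]
Preorder: [2, 1, 28, 12, 7, 6, 11]
Algorithm: preorder visits root first, so consume preorder in order;
for each root, split the current inorder slice at that value into
left-subtree inorder and right-subtree inorder, then recurse.
Recursive splits:
  root=2; inorder splits into left=[1], right=[6, 7, 11, 12, 28]
  root=1; inorder splits into left=[], right=[]
  root=28; inorder splits into left=[6, 7, 11, 12], right=[]
  root=12; inorder splits into left=[6, 7, 11], right=[]
  root=7; inorder splits into left=[6], right=[11]
  root=6; inorder splits into left=[], right=[]
  root=11; inorder splits into left=[], right=[]
Reconstructed level-order: [2, 1, 28, 12, 7, 6, 11]


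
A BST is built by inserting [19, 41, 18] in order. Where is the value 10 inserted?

Starting tree (level order): [19, 18, 41]
Insertion path: 19 -> 18
Result: insert 10 as left child of 18
Final tree (level order): [19, 18, 41, 10]


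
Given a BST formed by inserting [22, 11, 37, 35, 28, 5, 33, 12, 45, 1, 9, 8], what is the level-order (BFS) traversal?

Tree insertion order: [22, 11, 37, 35, 28, 5, 33, 12, 45, 1, 9, 8]
Tree (level-order array): [22, 11, 37, 5, 12, 35, 45, 1, 9, None, None, 28, None, None, None, None, None, 8, None, None, 33]
BFS from the root, enqueuing left then right child of each popped node:
  queue [22] -> pop 22, enqueue [11, 37], visited so far: [22]
  queue [11, 37] -> pop 11, enqueue [5, 12], visited so far: [22, 11]
  queue [37, 5, 12] -> pop 37, enqueue [35, 45], visited so far: [22, 11, 37]
  queue [5, 12, 35, 45] -> pop 5, enqueue [1, 9], visited so far: [22, 11, 37, 5]
  queue [12, 35, 45, 1, 9] -> pop 12, enqueue [none], visited so far: [22, 11, 37, 5, 12]
  queue [35, 45, 1, 9] -> pop 35, enqueue [28], visited so far: [22, 11, 37, 5, 12, 35]
  queue [45, 1, 9, 28] -> pop 45, enqueue [none], visited so far: [22, 11, 37, 5, 12, 35, 45]
  queue [1, 9, 28] -> pop 1, enqueue [none], visited so far: [22, 11, 37, 5, 12, 35, 45, 1]
  queue [9, 28] -> pop 9, enqueue [8], visited so far: [22, 11, 37, 5, 12, 35, 45, 1, 9]
  queue [28, 8] -> pop 28, enqueue [33], visited so far: [22, 11, 37, 5, 12, 35, 45, 1, 9, 28]
  queue [8, 33] -> pop 8, enqueue [none], visited so far: [22, 11, 37, 5, 12, 35, 45, 1, 9, 28, 8]
  queue [33] -> pop 33, enqueue [none], visited so far: [22, 11, 37, 5, 12, 35, 45, 1, 9, 28, 8, 33]
Result: [22, 11, 37, 5, 12, 35, 45, 1, 9, 28, 8, 33]


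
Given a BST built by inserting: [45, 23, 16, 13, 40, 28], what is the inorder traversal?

Tree insertion order: [45, 23, 16, 13, 40, 28]
Tree (level-order array): [45, 23, None, 16, 40, 13, None, 28]
Inorder traversal: [13, 16, 23, 28, 40, 45]


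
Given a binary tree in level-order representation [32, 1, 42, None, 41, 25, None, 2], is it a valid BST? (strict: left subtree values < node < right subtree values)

Level-order array: [32, 1, 42, None, 41, 25, None, 2]
Validate using subtree bounds (lo, hi): at each node, require lo < value < hi,
then recurse left with hi=value and right with lo=value.
Preorder trace (stopping at first violation):
  at node 32 with bounds (-inf, +inf): OK
  at node 1 with bounds (-inf, 32): OK
  at node 41 with bounds (1, 32): VIOLATION
Node 41 violates its bound: not (1 < 41 < 32).
Result: Not a valid BST


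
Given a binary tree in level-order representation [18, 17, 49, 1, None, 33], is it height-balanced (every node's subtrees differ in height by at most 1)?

Tree (level-order array): [18, 17, 49, 1, None, 33]
Definition: a tree is height-balanced if, at every node, |h(left) - h(right)| <= 1 (empty subtree has height -1).
Bottom-up per-node check:
  node 1: h_left=-1, h_right=-1, diff=0 [OK], height=0
  node 17: h_left=0, h_right=-1, diff=1 [OK], height=1
  node 33: h_left=-1, h_right=-1, diff=0 [OK], height=0
  node 49: h_left=0, h_right=-1, diff=1 [OK], height=1
  node 18: h_left=1, h_right=1, diff=0 [OK], height=2
All nodes satisfy the balance condition.
Result: Balanced


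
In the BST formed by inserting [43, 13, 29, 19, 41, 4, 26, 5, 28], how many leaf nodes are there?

Tree built from: [43, 13, 29, 19, 41, 4, 26, 5, 28]
Tree (level-order array): [43, 13, None, 4, 29, None, 5, 19, 41, None, None, None, 26, None, None, None, 28]
Rule: A leaf has 0 children.
Per-node child counts:
  node 43: 1 child(ren)
  node 13: 2 child(ren)
  node 4: 1 child(ren)
  node 5: 0 child(ren)
  node 29: 2 child(ren)
  node 19: 1 child(ren)
  node 26: 1 child(ren)
  node 28: 0 child(ren)
  node 41: 0 child(ren)
Matching nodes: [5, 28, 41]
Count of leaf nodes: 3


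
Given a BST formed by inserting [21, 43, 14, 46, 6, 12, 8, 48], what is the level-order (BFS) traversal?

Tree insertion order: [21, 43, 14, 46, 6, 12, 8, 48]
Tree (level-order array): [21, 14, 43, 6, None, None, 46, None, 12, None, 48, 8]
BFS from the root, enqueuing left then right child of each popped node:
  queue [21] -> pop 21, enqueue [14, 43], visited so far: [21]
  queue [14, 43] -> pop 14, enqueue [6], visited so far: [21, 14]
  queue [43, 6] -> pop 43, enqueue [46], visited so far: [21, 14, 43]
  queue [6, 46] -> pop 6, enqueue [12], visited so far: [21, 14, 43, 6]
  queue [46, 12] -> pop 46, enqueue [48], visited so far: [21, 14, 43, 6, 46]
  queue [12, 48] -> pop 12, enqueue [8], visited so far: [21, 14, 43, 6, 46, 12]
  queue [48, 8] -> pop 48, enqueue [none], visited so far: [21, 14, 43, 6, 46, 12, 48]
  queue [8] -> pop 8, enqueue [none], visited so far: [21, 14, 43, 6, 46, 12, 48, 8]
Result: [21, 14, 43, 6, 46, 12, 48, 8]


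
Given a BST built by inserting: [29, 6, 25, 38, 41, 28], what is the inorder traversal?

Tree insertion order: [29, 6, 25, 38, 41, 28]
Tree (level-order array): [29, 6, 38, None, 25, None, 41, None, 28]
Inorder traversal: [6, 25, 28, 29, 38, 41]


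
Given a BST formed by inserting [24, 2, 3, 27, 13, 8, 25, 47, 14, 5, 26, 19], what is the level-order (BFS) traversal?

Tree insertion order: [24, 2, 3, 27, 13, 8, 25, 47, 14, 5, 26, 19]
Tree (level-order array): [24, 2, 27, None, 3, 25, 47, None, 13, None, 26, None, None, 8, 14, None, None, 5, None, None, 19]
BFS from the root, enqueuing left then right child of each popped node:
  queue [24] -> pop 24, enqueue [2, 27], visited so far: [24]
  queue [2, 27] -> pop 2, enqueue [3], visited so far: [24, 2]
  queue [27, 3] -> pop 27, enqueue [25, 47], visited so far: [24, 2, 27]
  queue [3, 25, 47] -> pop 3, enqueue [13], visited so far: [24, 2, 27, 3]
  queue [25, 47, 13] -> pop 25, enqueue [26], visited so far: [24, 2, 27, 3, 25]
  queue [47, 13, 26] -> pop 47, enqueue [none], visited so far: [24, 2, 27, 3, 25, 47]
  queue [13, 26] -> pop 13, enqueue [8, 14], visited so far: [24, 2, 27, 3, 25, 47, 13]
  queue [26, 8, 14] -> pop 26, enqueue [none], visited so far: [24, 2, 27, 3, 25, 47, 13, 26]
  queue [8, 14] -> pop 8, enqueue [5], visited so far: [24, 2, 27, 3, 25, 47, 13, 26, 8]
  queue [14, 5] -> pop 14, enqueue [19], visited so far: [24, 2, 27, 3, 25, 47, 13, 26, 8, 14]
  queue [5, 19] -> pop 5, enqueue [none], visited so far: [24, 2, 27, 3, 25, 47, 13, 26, 8, 14, 5]
  queue [19] -> pop 19, enqueue [none], visited so far: [24, 2, 27, 3, 25, 47, 13, 26, 8, 14, 5, 19]
Result: [24, 2, 27, 3, 25, 47, 13, 26, 8, 14, 5, 19]


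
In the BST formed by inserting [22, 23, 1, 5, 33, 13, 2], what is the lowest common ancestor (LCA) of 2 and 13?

Tree insertion order: [22, 23, 1, 5, 33, 13, 2]
Tree (level-order array): [22, 1, 23, None, 5, None, 33, 2, 13]
In a BST, the LCA of p=2, q=13 is the first node v on the
root-to-leaf path with p <= v <= q (go left if both < v, right if both > v).
Walk from root:
  at 22: both 2 and 13 < 22, go left
  at 1: both 2 and 13 > 1, go right
  at 5: 2 <= 5 <= 13, this is the LCA
LCA = 5


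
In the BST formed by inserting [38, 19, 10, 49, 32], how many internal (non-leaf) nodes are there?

Tree built from: [38, 19, 10, 49, 32]
Tree (level-order array): [38, 19, 49, 10, 32]
Rule: An internal node has at least one child.
Per-node child counts:
  node 38: 2 child(ren)
  node 19: 2 child(ren)
  node 10: 0 child(ren)
  node 32: 0 child(ren)
  node 49: 0 child(ren)
Matching nodes: [38, 19]
Count of internal (non-leaf) nodes: 2


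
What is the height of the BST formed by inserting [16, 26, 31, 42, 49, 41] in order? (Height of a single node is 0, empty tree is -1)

Insertion order: [16, 26, 31, 42, 49, 41]
Tree (level-order array): [16, None, 26, None, 31, None, 42, 41, 49]
Compute height bottom-up (empty subtree = -1):
  height(41) = 1 + max(-1, -1) = 0
  height(49) = 1 + max(-1, -1) = 0
  height(42) = 1 + max(0, 0) = 1
  height(31) = 1 + max(-1, 1) = 2
  height(26) = 1 + max(-1, 2) = 3
  height(16) = 1 + max(-1, 3) = 4
Height = 4


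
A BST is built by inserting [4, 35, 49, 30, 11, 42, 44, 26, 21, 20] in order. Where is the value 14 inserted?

Starting tree (level order): [4, None, 35, 30, 49, 11, None, 42, None, None, 26, None, 44, 21, None, None, None, 20]
Insertion path: 4 -> 35 -> 30 -> 11 -> 26 -> 21 -> 20
Result: insert 14 as left child of 20
Final tree (level order): [4, None, 35, 30, 49, 11, None, 42, None, None, 26, None, 44, 21, None, None, None, 20, None, 14]


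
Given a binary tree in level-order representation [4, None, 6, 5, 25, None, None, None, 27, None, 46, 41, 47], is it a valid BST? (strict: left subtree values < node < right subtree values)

Level-order array: [4, None, 6, 5, 25, None, None, None, 27, None, 46, 41, 47]
Validate using subtree bounds (lo, hi): at each node, require lo < value < hi,
then recurse left with hi=value and right with lo=value.
Preorder trace (stopping at first violation):
  at node 4 with bounds (-inf, +inf): OK
  at node 6 with bounds (4, +inf): OK
  at node 5 with bounds (4, 6): OK
  at node 25 with bounds (6, +inf): OK
  at node 27 with bounds (25, +inf): OK
  at node 46 with bounds (27, +inf): OK
  at node 41 with bounds (27, 46): OK
  at node 47 with bounds (46, +inf): OK
No violation found at any node.
Result: Valid BST


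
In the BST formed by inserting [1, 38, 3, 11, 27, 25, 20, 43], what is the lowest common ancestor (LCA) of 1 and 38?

Tree insertion order: [1, 38, 3, 11, 27, 25, 20, 43]
Tree (level-order array): [1, None, 38, 3, 43, None, 11, None, None, None, 27, 25, None, 20]
In a BST, the LCA of p=1, q=38 is the first node v on the
root-to-leaf path with p <= v <= q (go left if both < v, right if both > v).
Walk from root:
  at 1: 1 <= 1 <= 38, this is the LCA
LCA = 1


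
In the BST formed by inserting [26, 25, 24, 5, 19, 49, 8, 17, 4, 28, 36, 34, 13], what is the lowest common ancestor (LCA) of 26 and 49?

Tree insertion order: [26, 25, 24, 5, 19, 49, 8, 17, 4, 28, 36, 34, 13]
Tree (level-order array): [26, 25, 49, 24, None, 28, None, 5, None, None, 36, 4, 19, 34, None, None, None, 8, None, None, None, None, 17, 13]
In a BST, the LCA of p=26, q=49 is the first node v on the
root-to-leaf path with p <= v <= q (go left if both < v, right if both > v).
Walk from root:
  at 26: 26 <= 26 <= 49, this is the LCA
LCA = 26


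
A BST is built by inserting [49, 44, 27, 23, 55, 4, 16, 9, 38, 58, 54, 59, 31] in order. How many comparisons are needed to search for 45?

Search path for 45: 49 -> 44
Found: False
Comparisons: 2


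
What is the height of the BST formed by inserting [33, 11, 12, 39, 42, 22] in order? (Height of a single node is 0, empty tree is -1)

Insertion order: [33, 11, 12, 39, 42, 22]
Tree (level-order array): [33, 11, 39, None, 12, None, 42, None, 22]
Compute height bottom-up (empty subtree = -1):
  height(22) = 1 + max(-1, -1) = 0
  height(12) = 1 + max(-1, 0) = 1
  height(11) = 1 + max(-1, 1) = 2
  height(42) = 1 + max(-1, -1) = 0
  height(39) = 1 + max(-1, 0) = 1
  height(33) = 1 + max(2, 1) = 3
Height = 3


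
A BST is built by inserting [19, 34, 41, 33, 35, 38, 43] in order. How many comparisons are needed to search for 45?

Search path for 45: 19 -> 34 -> 41 -> 43
Found: False
Comparisons: 4


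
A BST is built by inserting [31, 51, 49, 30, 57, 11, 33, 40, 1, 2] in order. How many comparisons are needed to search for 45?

Search path for 45: 31 -> 51 -> 49 -> 33 -> 40
Found: False
Comparisons: 5


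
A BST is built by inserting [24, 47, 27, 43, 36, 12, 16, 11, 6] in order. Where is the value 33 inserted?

Starting tree (level order): [24, 12, 47, 11, 16, 27, None, 6, None, None, None, None, 43, None, None, 36]
Insertion path: 24 -> 47 -> 27 -> 43 -> 36
Result: insert 33 as left child of 36
Final tree (level order): [24, 12, 47, 11, 16, 27, None, 6, None, None, None, None, 43, None, None, 36, None, 33]


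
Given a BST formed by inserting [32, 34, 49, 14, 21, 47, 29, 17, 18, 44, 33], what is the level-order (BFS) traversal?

Tree insertion order: [32, 34, 49, 14, 21, 47, 29, 17, 18, 44, 33]
Tree (level-order array): [32, 14, 34, None, 21, 33, 49, 17, 29, None, None, 47, None, None, 18, None, None, 44]
BFS from the root, enqueuing left then right child of each popped node:
  queue [32] -> pop 32, enqueue [14, 34], visited so far: [32]
  queue [14, 34] -> pop 14, enqueue [21], visited so far: [32, 14]
  queue [34, 21] -> pop 34, enqueue [33, 49], visited so far: [32, 14, 34]
  queue [21, 33, 49] -> pop 21, enqueue [17, 29], visited so far: [32, 14, 34, 21]
  queue [33, 49, 17, 29] -> pop 33, enqueue [none], visited so far: [32, 14, 34, 21, 33]
  queue [49, 17, 29] -> pop 49, enqueue [47], visited so far: [32, 14, 34, 21, 33, 49]
  queue [17, 29, 47] -> pop 17, enqueue [18], visited so far: [32, 14, 34, 21, 33, 49, 17]
  queue [29, 47, 18] -> pop 29, enqueue [none], visited so far: [32, 14, 34, 21, 33, 49, 17, 29]
  queue [47, 18] -> pop 47, enqueue [44], visited so far: [32, 14, 34, 21, 33, 49, 17, 29, 47]
  queue [18, 44] -> pop 18, enqueue [none], visited so far: [32, 14, 34, 21, 33, 49, 17, 29, 47, 18]
  queue [44] -> pop 44, enqueue [none], visited so far: [32, 14, 34, 21, 33, 49, 17, 29, 47, 18, 44]
Result: [32, 14, 34, 21, 33, 49, 17, 29, 47, 18, 44]


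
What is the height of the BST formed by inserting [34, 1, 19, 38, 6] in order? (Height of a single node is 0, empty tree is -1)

Insertion order: [34, 1, 19, 38, 6]
Tree (level-order array): [34, 1, 38, None, 19, None, None, 6]
Compute height bottom-up (empty subtree = -1):
  height(6) = 1 + max(-1, -1) = 0
  height(19) = 1 + max(0, -1) = 1
  height(1) = 1 + max(-1, 1) = 2
  height(38) = 1 + max(-1, -1) = 0
  height(34) = 1 + max(2, 0) = 3
Height = 3


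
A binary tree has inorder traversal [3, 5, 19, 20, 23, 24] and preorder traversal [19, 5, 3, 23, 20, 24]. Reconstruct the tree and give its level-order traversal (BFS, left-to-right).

Inorder:  [3, 5, 19, 20, 23, 24]
Preorder: [19, 5, 3, 23, 20, 24]
Algorithm: preorder visits root first, so consume preorder in order;
for each root, split the current inorder slice at that value into
left-subtree inorder and right-subtree inorder, then recurse.
Recursive splits:
  root=19; inorder splits into left=[3, 5], right=[20, 23, 24]
  root=5; inorder splits into left=[3], right=[]
  root=3; inorder splits into left=[], right=[]
  root=23; inorder splits into left=[20], right=[24]
  root=20; inorder splits into left=[], right=[]
  root=24; inorder splits into left=[], right=[]
Reconstructed level-order: [19, 5, 23, 3, 20, 24]


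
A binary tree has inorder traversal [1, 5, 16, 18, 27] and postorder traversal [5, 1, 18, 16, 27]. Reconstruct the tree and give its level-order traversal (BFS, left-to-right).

Inorder:   [1, 5, 16, 18, 27]
Postorder: [5, 1, 18, 16, 27]
Algorithm: postorder visits root last, so walk postorder right-to-left;
each value is the root of the current inorder slice — split it at that
value, recurse on the right subtree first, then the left.
Recursive splits:
  root=27; inorder splits into left=[1, 5, 16, 18], right=[]
  root=16; inorder splits into left=[1, 5], right=[18]
  root=18; inorder splits into left=[], right=[]
  root=1; inorder splits into left=[], right=[5]
  root=5; inorder splits into left=[], right=[]
Reconstructed level-order: [27, 16, 1, 18, 5]


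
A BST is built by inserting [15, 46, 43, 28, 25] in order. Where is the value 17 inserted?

Starting tree (level order): [15, None, 46, 43, None, 28, None, 25]
Insertion path: 15 -> 46 -> 43 -> 28 -> 25
Result: insert 17 as left child of 25
Final tree (level order): [15, None, 46, 43, None, 28, None, 25, None, 17]


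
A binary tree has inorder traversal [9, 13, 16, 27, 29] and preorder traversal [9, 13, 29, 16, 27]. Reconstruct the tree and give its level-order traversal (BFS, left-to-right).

Inorder:  [9, 13, 16, 27, 29]
Preorder: [9, 13, 29, 16, 27]
Algorithm: preorder visits root first, so consume preorder in order;
for each root, split the current inorder slice at that value into
left-subtree inorder and right-subtree inorder, then recurse.
Recursive splits:
  root=9; inorder splits into left=[], right=[13, 16, 27, 29]
  root=13; inorder splits into left=[], right=[16, 27, 29]
  root=29; inorder splits into left=[16, 27], right=[]
  root=16; inorder splits into left=[], right=[27]
  root=27; inorder splits into left=[], right=[]
Reconstructed level-order: [9, 13, 29, 16, 27]


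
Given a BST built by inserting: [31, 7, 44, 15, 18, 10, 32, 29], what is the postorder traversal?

Tree insertion order: [31, 7, 44, 15, 18, 10, 32, 29]
Tree (level-order array): [31, 7, 44, None, 15, 32, None, 10, 18, None, None, None, None, None, 29]
Postorder traversal: [10, 29, 18, 15, 7, 32, 44, 31]


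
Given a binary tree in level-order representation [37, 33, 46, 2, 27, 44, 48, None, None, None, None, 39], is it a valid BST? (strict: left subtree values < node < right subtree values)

Level-order array: [37, 33, 46, 2, 27, 44, 48, None, None, None, None, 39]
Validate using subtree bounds (lo, hi): at each node, require lo < value < hi,
then recurse left with hi=value and right with lo=value.
Preorder trace (stopping at first violation):
  at node 37 with bounds (-inf, +inf): OK
  at node 33 with bounds (-inf, 37): OK
  at node 2 with bounds (-inf, 33): OK
  at node 27 with bounds (33, 37): VIOLATION
Node 27 violates its bound: not (33 < 27 < 37).
Result: Not a valid BST


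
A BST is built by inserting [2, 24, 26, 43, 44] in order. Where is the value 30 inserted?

Starting tree (level order): [2, None, 24, None, 26, None, 43, None, 44]
Insertion path: 2 -> 24 -> 26 -> 43
Result: insert 30 as left child of 43
Final tree (level order): [2, None, 24, None, 26, None, 43, 30, 44]


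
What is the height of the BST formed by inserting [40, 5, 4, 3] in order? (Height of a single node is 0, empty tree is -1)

Insertion order: [40, 5, 4, 3]
Tree (level-order array): [40, 5, None, 4, None, 3]
Compute height bottom-up (empty subtree = -1):
  height(3) = 1 + max(-1, -1) = 0
  height(4) = 1 + max(0, -1) = 1
  height(5) = 1 + max(1, -1) = 2
  height(40) = 1 + max(2, -1) = 3
Height = 3


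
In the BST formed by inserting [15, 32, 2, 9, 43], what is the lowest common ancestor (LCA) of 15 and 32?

Tree insertion order: [15, 32, 2, 9, 43]
Tree (level-order array): [15, 2, 32, None, 9, None, 43]
In a BST, the LCA of p=15, q=32 is the first node v on the
root-to-leaf path with p <= v <= q (go left if both < v, right if both > v).
Walk from root:
  at 15: 15 <= 15 <= 32, this is the LCA
LCA = 15


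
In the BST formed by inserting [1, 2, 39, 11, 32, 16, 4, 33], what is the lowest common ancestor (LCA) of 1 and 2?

Tree insertion order: [1, 2, 39, 11, 32, 16, 4, 33]
Tree (level-order array): [1, None, 2, None, 39, 11, None, 4, 32, None, None, 16, 33]
In a BST, the LCA of p=1, q=2 is the first node v on the
root-to-leaf path with p <= v <= q (go left if both < v, right if both > v).
Walk from root:
  at 1: 1 <= 1 <= 2, this is the LCA
LCA = 1


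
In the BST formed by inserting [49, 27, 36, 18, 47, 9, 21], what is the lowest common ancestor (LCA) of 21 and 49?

Tree insertion order: [49, 27, 36, 18, 47, 9, 21]
Tree (level-order array): [49, 27, None, 18, 36, 9, 21, None, 47]
In a BST, the LCA of p=21, q=49 is the first node v on the
root-to-leaf path with p <= v <= q (go left if both < v, right if both > v).
Walk from root:
  at 49: 21 <= 49 <= 49, this is the LCA
LCA = 49


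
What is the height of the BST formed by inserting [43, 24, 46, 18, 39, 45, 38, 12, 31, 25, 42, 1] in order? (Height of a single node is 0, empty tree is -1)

Insertion order: [43, 24, 46, 18, 39, 45, 38, 12, 31, 25, 42, 1]
Tree (level-order array): [43, 24, 46, 18, 39, 45, None, 12, None, 38, 42, None, None, 1, None, 31, None, None, None, None, None, 25]
Compute height bottom-up (empty subtree = -1):
  height(1) = 1 + max(-1, -1) = 0
  height(12) = 1 + max(0, -1) = 1
  height(18) = 1 + max(1, -1) = 2
  height(25) = 1 + max(-1, -1) = 0
  height(31) = 1 + max(0, -1) = 1
  height(38) = 1 + max(1, -1) = 2
  height(42) = 1 + max(-1, -1) = 0
  height(39) = 1 + max(2, 0) = 3
  height(24) = 1 + max(2, 3) = 4
  height(45) = 1 + max(-1, -1) = 0
  height(46) = 1 + max(0, -1) = 1
  height(43) = 1 + max(4, 1) = 5
Height = 5


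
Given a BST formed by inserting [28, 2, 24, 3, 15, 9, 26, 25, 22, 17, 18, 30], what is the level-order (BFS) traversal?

Tree insertion order: [28, 2, 24, 3, 15, 9, 26, 25, 22, 17, 18, 30]
Tree (level-order array): [28, 2, 30, None, 24, None, None, 3, 26, None, 15, 25, None, 9, 22, None, None, None, None, 17, None, None, 18]
BFS from the root, enqueuing left then right child of each popped node:
  queue [28] -> pop 28, enqueue [2, 30], visited so far: [28]
  queue [2, 30] -> pop 2, enqueue [24], visited so far: [28, 2]
  queue [30, 24] -> pop 30, enqueue [none], visited so far: [28, 2, 30]
  queue [24] -> pop 24, enqueue [3, 26], visited so far: [28, 2, 30, 24]
  queue [3, 26] -> pop 3, enqueue [15], visited so far: [28, 2, 30, 24, 3]
  queue [26, 15] -> pop 26, enqueue [25], visited so far: [28, 2, 30, 24, 3, 26]
  queue [15, 25] -> pop 15, enqueue [9, 22], visited so far: [28, 2, 30, 24, 3, 26, 15]
  queue [25, 9, 22] -> pop 25, enqueue [none], visited so far: [28, 2, 30, 24, 3, 26, 15, 25]
  queue [9, 22] -> pop 9, enqueue [none], visited so far: [28, 2, 30, 24, 3, 26, 15, 25, 9]
  queue [22] -> pop 22, enqueue [17], visited so far: [28, 2, 30, 24, 3, 26, 15, 25, 9, 22]
  queue [17] -> pop 17, enqueue [18], visited so far: [28, 2, 30, 24, 3, 26, 15, 25, 9, 22, 17]
  queue [18] -> pop 18, enqueue [none], visited so far: [28, 2, 30, 24, 3, 26, 15, 25, 9, 22, 17, 18]
Result: [28, 2, 30, 24, 3, 26, 15, 25, 9, 22, 17, 18]


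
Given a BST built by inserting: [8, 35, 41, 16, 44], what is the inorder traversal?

Tree insertion order: [8, 35, 41, 16, 44]
Tree (level-order array): [8, None, 35, 16, 41, None, None, None, 44]
Inorder traversal: [8, 16, 35, 41, 44]


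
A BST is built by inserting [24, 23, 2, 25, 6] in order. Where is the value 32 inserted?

Starting tree (level order): [24, 23, 25, 2, None, None, None, None, 6]
Insertion path: 24 -> 25
Result: insert 32 as right child of 25
Final tree (level order): [24, 23, 25, 2, None, None, 32, None, 6]


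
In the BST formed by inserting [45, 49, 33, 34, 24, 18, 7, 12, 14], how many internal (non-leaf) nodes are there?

Tree built from: [45, 49, 33, 34, 24, 18, 7, 12, 14]
Tree (level-order array): [45, 33, 49, 24, 34, None, None, 18, None, None, None, 7, None, None, 12, None, 14]
Rule: An internal node has at least one child.
Per-node child counts:
  node 45: 2 child(ren)
  node 33: 2 child(ren)
  node 24: 1 child(ren)
  node 18: 1 child(ren)
  node 7: 1 child(ren)
  node 12: 1 child(ren)
  node 14: 0 child(ren)
  node 34: 0 child(ren)
  node 49: 0 child(ren)
Matching nodes: [45, 33, 24, 18, 7, 12]
Count of internal (non-leaf) nodes: 6


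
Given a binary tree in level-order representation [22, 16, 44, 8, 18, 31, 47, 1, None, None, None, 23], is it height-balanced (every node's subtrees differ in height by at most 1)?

Tree (level-order array): [22, 16, 44, 8, 18, 31, 47, 1, None, None, None, 23]
Definition: a tree is height-balanced if, at every node, |h(left) - h(right)| <= 1 (empty subtree has height -1).
Bottom-up per-node check:
  node 1: h_left=-1, h_right=-1, diff=0 [OK], height=0
  node 8: h_left=0, h_right=-1, diff=1 [OK], height=1
  node 18: h_left=-1, h_right=-1, diff=0 [OK], height=0
  node 16: h_left=1, h_right=0, diff=1 [OK], height=2
  node 23: h_left=-1, h_right=-1, diff=0 [OK], height=0
  node 31: h_left=0, h_right=-1, diff=1 [OK], height=1
  node 47: h_left=-1, h_right=-1, diff=0 [OK], height=0
  node 44: h_left=1, h_right=0, diff=1 [OK], height=2
  node 22: h_left=2, h_right=2, diff=0 [OK], height=3
All nodes satisfy the balance condition.
Result: Balanced


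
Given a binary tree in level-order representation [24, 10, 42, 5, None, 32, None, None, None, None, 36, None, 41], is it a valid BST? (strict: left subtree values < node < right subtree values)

Level-order array: [24, 10, 42, 5, None, 32, None, None, None, None, 36, None, 41]
Validate using subtree bounds (lo, hi): at each node, require lo < value < hi,
then recurse left with hi=value and right with lo=value.
Preorder trace (stopping at first violation):
  at node 24 with bounds (-inf, +inf): OK
  at node 10 with bounds (-inf, 24): OK
  at node 5 with bounds (-inf, 10): OK
  at node 42 with bounds (24, +inf): OK
  at node 32 with bounds (24, 42): OK
  at node 36 with bounds (32, 42): OK
  at node 41 with bounds (36, 42): OK
No violation found at any node.
Result: Valid BST


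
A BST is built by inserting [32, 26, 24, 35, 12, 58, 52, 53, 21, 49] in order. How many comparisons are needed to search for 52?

Search path for 52: 32 -> 35 -> 58 -> 52
Found: True
Comparisons: 4


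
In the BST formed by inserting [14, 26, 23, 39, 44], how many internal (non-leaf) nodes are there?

Tree built from: [14, 26, 23, 39, 44]
Tree (level-order array): [14, None, 26, 23, 39, None, None, None, 44]
Rule: An internal node has at least one child.
Per-node child counts:
  node 14: 1 child(ren)
  node 26: 2 child(ren)
  node 23: 0 child(ren)
  node 39: 1 child(ren)
  node 44: 0 child(ren)
Matching nodes: [14, 26, 39]
Count of internal (non-leaf) nodes: 3


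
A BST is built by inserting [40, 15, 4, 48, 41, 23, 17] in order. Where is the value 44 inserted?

Starting tree (level order): [40, 15, 48, 4, 23, 41, None, None, None, 17]
Insertion path: 40 -> 48 -> 41
Result: insert 44 as right child of 41
Final tree (level order): [40, 15, 48, 4, 23, 41, None, None, None, 17, None, None, 44]


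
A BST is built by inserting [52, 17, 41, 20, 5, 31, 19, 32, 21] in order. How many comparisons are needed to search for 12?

Search path for 12: 52 -> 17 -> 5
Found: False
Comparisons: 3


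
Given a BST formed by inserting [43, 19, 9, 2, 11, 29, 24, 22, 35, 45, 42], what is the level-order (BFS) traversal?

Tree insertion order: [43, 19, 9, 2, 11, 29, 24, 22, 35, 45, 42]
Tree (level-order array): [43, 19, 45, 9, 29, None, None, 2, 11, 24, 35, None, None, None, None, 22, None, None, 42]
BFS from the root, enqueuing left then right child of each popped node:
  queue [43] -> pop 43, enqueue [19, 45], visited so far: [43]
  queue [19, 45] -> pop 19, enqueue [9, 29], visited so far: [43, 19]
  queue [45, 9, 29] -> pop 45, enqueue [none], visited so far: [43, 19, 45]
  queue [9, 29] -> pop 9, enqueue [2, 11], visited so far: [43, 19, 45, 9]
  queue [29, 2, 11] -> pop 29, enqueue [24, 35], visited so far: [43, 19, 45, 9, 29]
  queue [2, 11, 24, 35] -> pop 2, enqueue [none], visited so far: [43, 19, 45, 9, 29, 2]
  queue [11, 24, 35] -> pop 11, enqueue [none], visited so far: [43, 19, 45, 9, 29, 2, 11]
  queue [24, 35] -> pop 24, enqueue [22], visited so far: [43, 19, 45, 9, 29, 2, 11, 24]
  queue [35, 22] -> pop 35, enqueue [42], visited so far: [43, 19, 45, 9, 29, 2, 11, 24, 35]
  queue [22, 42] -> pop 22, enqueue [none], visited so far: [43, 19, 45, 9, 29, 2, 11, 24, 35, 22]
  queue [42] -> pop 42, enqueue [none], visited so far: [43, 19, 45, 9, 29, 2, 11, 24, 35, 22, 42]
Result: [43, 19, 45, 9, 29, 2, 11, 24, 35, 22, 42]


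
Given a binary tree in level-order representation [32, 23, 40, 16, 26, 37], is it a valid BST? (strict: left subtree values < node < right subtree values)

Level-order array: [32, 23, 40, 16, 26, 37]
Validate using subtree bounds (lo, hi): at each node, require lo < value < hi,
then recurse left with hi=value and right with lo=value.
Preorder trace (stopping at first violation):
  at node 32 with bounds (-inf, +inf): OK
  at node 23 with bounds (-inf, 32): OK
  at node 16 with bounds (-inf, 23): OK
  at node 26 with bounds (23, 32): OK
  at node 40 with bounds (32, +inf): OK
  at node 37 with bounds (32, 40): OK
No violation found at any node.
Result: Valid BST


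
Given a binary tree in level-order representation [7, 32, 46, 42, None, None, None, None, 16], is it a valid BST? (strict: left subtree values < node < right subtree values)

Level-order array: [7, 32, 46, 42, None, None, None, None, 16]
Validate using subtree bounds (lo, hi): at each node, require lo < value < hi,
then recurse left with hi=value and right with lo=value.
Preorder trace (stopping at first violation):
  at node 7 with bounds (-inf, +inf): OK
  at node 32 with bounds (-inf, 7): VIOLATION
Node 32 violates its bound: not (-inf < 32 < 7).
Result: Not a valid BST


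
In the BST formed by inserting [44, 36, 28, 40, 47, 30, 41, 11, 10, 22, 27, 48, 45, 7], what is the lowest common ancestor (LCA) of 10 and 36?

Tree insertion order: [44, 36, 28, 40, 47, 30, 41, 11, 10, 22, 27, 48, 45, 7]
Tree (level-order array): [44, 36, 47, 28, 40, 45, 48, 11, 30, None, 41, None, None, None, None, 10, 22, None, None, None, None, 7, None, None, 27]
In a BST, the LCA of p=10, q=36 is the first node v on the
root-to-leaf path with p <= v <= q (go left if both < v, right if both > v).
Walk from root:
  at 44: both 10 and 36 < 44, go left
  at 36: 10 <= 36 <= 36, this is the LCA
LCA = 36


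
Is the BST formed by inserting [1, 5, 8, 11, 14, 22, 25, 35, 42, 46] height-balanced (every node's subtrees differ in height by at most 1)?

Tree (level-order array): [1, None, 5, None, 8, None, 11, None, 14, None, 22, None, 25, None, 35, None, 42, None, 46]
Definition: a tree is height-balanced if, at every node, |h(left) - h(right)| <= 1 (empty subtree has height -1).
Bottom-up per-node check:
  node 46: h_left=-1, h_right=-1, diff=0 [OK], height=0
  node 42: h_left=-1, h_right=0, diff=1 [OK], height=1
  node 35: h_left=-1, h_right=1, diff=2 [FAIL (|-1-1|=2 > 1)], height=2
  node 25: h_left=-1, h_right=2, diff=3 [FAIL (|-1-2|=3 > 1)], height=3
  node 22: h_left=-1, h_right=3, diff=4 [FAIL (|-1-3|=4 > 1)], height=4
  node 14: h_left=-1, h_right=4, diff=5 [FAIL (|-1-4|=5 > 1)], height=5
  node 11: h_left=-1, h_right=5, diff=6 [FAIL (|-1-5|=6 > 1)], height=6
  node 8: h_left=-1, h_right=6, diff=7 [FAIL (|-1-6|=7 > 1)], height=7
  node 5: h_left=-1, h_right=7, diff=8 [FAIL (|-1-7|=8 > 1)], height=8
  node 1: h_left=-1, h_right=8, diff=9 [FAIL (|-1-8|=9 > 1)], height=9
Node 35 violates the condition: |-1 - 1| = 2 > 1.
Result: Not balanced


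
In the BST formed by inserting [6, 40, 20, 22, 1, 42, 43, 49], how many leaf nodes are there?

Tree built from: [6, 40, 20, 22, 1, 42, 43, 49]
Tree (level-order array): [6, 1, 40, None, None, 20, 42, None, 22, None, 43, None, None, None, 49]
Rule: A leaf has 0 children.
Per-node child counts:
  node 6: 2 child(ren)
  node 1: 0 child(ren)
  node 40: 2 child(ren)
  node 20: 1 child(ren)
  node 22: 0 child(ren)
  node 42: 1 child(ren)
  node 43: 1 child(ren)
  node 49: 0 child(ren)
Matching nodes: [1, 22, 49]
Count of leaf nodes: 3


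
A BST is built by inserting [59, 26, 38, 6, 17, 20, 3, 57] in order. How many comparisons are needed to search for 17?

Search path for 17: 59 -> 26 -> 6 -> 17
Found: True
Comparisons: 4


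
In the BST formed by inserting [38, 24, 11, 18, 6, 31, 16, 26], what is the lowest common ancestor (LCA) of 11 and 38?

Tree insertion order: [38, 24, 11, 18, 6, 31, 16, 26]
Tree (level-order array): [38, 24, None, 11, 31, 6, 18, 26, None, None, None, 16]
In a BST, the LCA of p=11, q=38 is the first node v on the
root-to-leaf path with p <= v <= q (go left if both < v, right if both > v).
Walk from root:
  at 38: 11 <= 38 <= 38, this is the LCA
LCA = 38


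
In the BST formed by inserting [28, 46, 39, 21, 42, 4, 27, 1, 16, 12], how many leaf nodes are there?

Tree built from: [28, 46, 39, 21, 42, 4, 27, 1, 16, 12]
Tree (level-order array): [28, 21, 46, 4, 27, 39, None, 1, 16, None, None, None, 42, None, None, 12]
Rule: A leaf has 0 children.
Per-node child counts:
  node 28: 2 child(ren)
  node 21: 2 child(ren)
  node 4: 2 child(ren)
  node 1: 0 child(ren)
  node 16: 1 child(ren)
  node 12: 0 child(ren)
  node 27: 0 child(ren)
  node 46: 1 child(ren)
  node 39: 1 child(ren)
  node 42: 0 child(ren)
Matching nodes: [1, 12, 27, 42]
Count of leaf nodes: 4


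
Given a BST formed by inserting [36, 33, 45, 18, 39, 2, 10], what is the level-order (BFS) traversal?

Tree insertion order: [36, 33, 45, 18, 39, 2, 10]
Tree (level-order array): [36, 33, 45, 18, None, 39, None, 2, None, None, None, None, 10]
BFS from the root, enqueuing left then right child of each popped node:
  queue [36] -> pop 36, enqueue [33, 45], visited so far: [36]
  queue [33, 45] -> pop 33, enqueue [18], visited so far: [36, 33]
  queue [45, 18] -> pop 45, enqueue [39], visited so far: [36, 33, 45]
  queue [18, 39] -> pop 18, enqueue [2], visited so far: [36, 33, 45, 18]
  queue [39, 2] -> pop 39, enqueue [none], visited so far: [36, 33, 45, 18, 39]
  queue [2] -> pop 2, enqueue [10], visited so far: [36, 33, 45, 18, 39, 2]
  queue [10] -> pop 10, enqueue [none], visited so far: [36, 33, 45, 18, 39, 2, 10]
Result: [36, 33, 45, 18, 39, 2, 10]


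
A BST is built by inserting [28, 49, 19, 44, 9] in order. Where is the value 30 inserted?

Starting tree (level order): [28, 19, 49, 9, None, 44]
Insertion path: 28 -> 49 -> 44
Result: insert 30 as left child of 44
Final tree (level order): [28, 19, 49, 9, None, 44, None, None, None, 30]


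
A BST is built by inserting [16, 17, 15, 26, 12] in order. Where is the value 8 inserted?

Starting tree (level order): [16, 15, 17, 12, None, None, 26]
Insertion path: 16 -> 15 -> 12
Result: insert 8 as left child of 12
Final tree (level order): [16, 15, 17, 12, None, None, 26, 8]


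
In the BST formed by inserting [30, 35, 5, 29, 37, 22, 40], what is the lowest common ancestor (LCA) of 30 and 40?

Tree insertion order: [30, 35, 5, 29, 37, 22, 40]
Tree (level-order array): [30, 5, 35, None, 29, None, 37, 22, None, None, 40]
In a BST, the LCA of p=30, q=40 is the first node v on the
root-to-leaf path with p <= v <= q (go left if both < v, right if both > v).
Walk from root:
  at 30: 30 <= 30 <= 40, this is the LCA
LCA = 30


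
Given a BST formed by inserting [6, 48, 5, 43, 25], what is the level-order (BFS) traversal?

Tree insertion order: [6, 48, 5, 43, 25]
Tree (level-order array): [6, 5, 48, None, None, 43, None, 25]
BFS from the root, enqueuing left then right child of each popped node:
  queue [6] -> pop 6, enqueue [5, 48], visited so far: [6]
  queue [5, 48] -> pop 5, enqueue [none], visited so far: [6, 5]
  queue [48] -> pop 48, enqueue [43], visited so far: [6, 5, 48]
  queue [43] -> pop 43, enqueue [25], visited so far: [6, 5, 48, 43]
  queue [25] -> pop 25, enqueue [none], visited so far: [6, 5, 48, 43, 25]
Result: [6, 5, 48, 43, 25]


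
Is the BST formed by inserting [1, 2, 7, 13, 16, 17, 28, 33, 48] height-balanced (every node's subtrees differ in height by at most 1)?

Tree (level-order array): [1, None, 2, None, 7, None, 13, None, 16, None, 17, None, 28, None, 33, None, 48]
Definition: a tree is height-balanced if, at every node, |h(left) - h(right)| <= 1 (empty subtree has height -1).
Bottom-up per-node check:
  node 48: h_left=-1, h_right=-1, diff=0 [OK], height=0
  node 33: h_left=-1, h_right=0, diff=1 [OK], height=1
  node 28: h_left=-1, h_right=1, diff=2 [FAIL (|-1-1|=2 > 1)], height=2
  node 17: h_left=-1, h_right=2, diff=3 [FAIL (|-1-2|=3 > 1)], height=3
  node 16: h_left=-1, h_right=3, diff=4 [FAIL (|-1-3|=4 > 1)], height=4
  node 13: h_left=-1, h_right=4, diff=5 [FAIL (|-1-4|=5 > 1)], height=5
  node 7: h_left=-1, h_right=5, diff=6 [FAIL (|-1-5|=6 > 1)], height=6
  node 2: h_left=-1, h_right=6, diff=7 [FAIL (|-1-6|=7 > 1)], height=7
  node 1: h_left=-1, h_right=7, diff=8 [FAIL (|-1-7|=8 > 1)], height=8
Node 28 violates the condition: |-1 - 1| = 2 > 1.
Result: Not balanced


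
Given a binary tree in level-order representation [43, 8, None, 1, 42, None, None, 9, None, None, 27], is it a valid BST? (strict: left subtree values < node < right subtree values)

Level-order array: [43, 8, None, 1, 42, None, None, 9, None, None, 27]
Validate using subtree bounds (lo, hi): at each node, require lo < value < hi,
then recurse left with hi=value and right with lo=value.
Preorder trace (stopping at first violation):
  at node 43 with bounds (-inf, +inf): OK
  at node 8 with bounds (-inf, 43): OK
  at node 1 with bounds (-inf, 8): OK
  at node 42 with bounds (8, 43): OK
  at node 9 with bounds (8, 42): OK
  at node 27 with bounds (9, 42): OK
No violation found at any node.
Result: Valid BST


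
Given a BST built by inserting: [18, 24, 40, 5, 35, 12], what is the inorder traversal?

Tree insertion order: [18, 24, 40, 5, 35, 12]
Tree (level-order array): [18, 5, 24, None, 12, None, 40, None, None, 35]
Inorder traversal: [5, 12, 18, 24, 35, 40]


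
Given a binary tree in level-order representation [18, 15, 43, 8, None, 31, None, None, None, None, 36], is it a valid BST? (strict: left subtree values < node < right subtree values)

Level-order array: [18, 15, 43, 8, None, 31, None, None, None, None, 36]
Validate using subtree bounds (lo, hi): at each node, require lo < value < hi,
then recurse left with hi=value and right with lo=value.
Preorder trace (stopping at first violation):
  at node 18 with bounds (-inf, +inf): OK
  at node 15 with bounds (-inf, 18): OK
  at node 8 with bounds (-inf, 15): OK
  at node 43 with bounds (18, +inf): OK
  at node 31 with bounds (18, 43): OK
  at node 36 with bounds (31, 43): OK
No violation found at any node.
Result: Valid BST


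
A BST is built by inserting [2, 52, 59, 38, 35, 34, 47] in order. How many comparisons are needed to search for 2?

Search path for 2: 2
Found: True
Comparisons: 1


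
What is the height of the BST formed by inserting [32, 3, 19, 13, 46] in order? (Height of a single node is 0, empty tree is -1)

Insertion order: [32, 3, 19, 13, 46]
Tree (level-order array): [32, 3, 46, None, 19, None, None, 13]
Compute height bottom-up (empty subtree = -1):
  height(13) = 1 + max(-1, -1) = 0
  height(19) = 1 + max(0, -1) = 1
  height(3) = 1 + max(-1, 1) = 2
  height(46) = 1 + max(-1, -1) = 0
  height(32) = 1 + max(2, 0) = 3
Height = 3
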